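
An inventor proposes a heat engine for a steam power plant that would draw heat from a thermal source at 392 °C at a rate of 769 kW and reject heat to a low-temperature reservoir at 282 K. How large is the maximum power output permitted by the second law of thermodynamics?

T_H = 392 °C → 392 + 273.15 = 665.15 K.
The second-law ceiling is the Carnot efficiency, η_max = 1 − T_C/T_H = 1 − 282.00/665.15 = 0.5760.
W_max = η_max · Q_H = 0.5760 × 769 = 443 kW.

Ẇ_max ≈ 443 kW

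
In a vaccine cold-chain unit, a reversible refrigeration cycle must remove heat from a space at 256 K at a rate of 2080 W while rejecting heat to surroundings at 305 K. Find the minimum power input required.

The reversible coefficient of performance is COP_R = T_C/(T_H − T_C) = 256.00/49.00 = 5.2245.
W = Q_C/COP_R = 2080/5.2245 = 398 W.

Ẇ_in ≈ 398 W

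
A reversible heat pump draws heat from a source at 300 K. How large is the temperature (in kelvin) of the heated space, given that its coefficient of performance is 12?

COP_HP = T_H/(T_H − T_C) ⇒ T_H = T_C·COP_HP/(COP_HP − 1) = 300.00 × 12/(12 − 1) = 327 K.

T_H ≈ 327 K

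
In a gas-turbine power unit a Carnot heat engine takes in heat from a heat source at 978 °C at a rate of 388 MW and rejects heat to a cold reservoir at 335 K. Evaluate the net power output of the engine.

Ẇ ≈ 284 MW

T_H = 978 °C → 978 + 273.15 = 1251.15 K.
For a reversible engine, η = 1 − T_C/T_H = 1 − 335.00/1251.15 = 0.7322.
W = η·Q_H = 0.7322 × 388 = 284 MW.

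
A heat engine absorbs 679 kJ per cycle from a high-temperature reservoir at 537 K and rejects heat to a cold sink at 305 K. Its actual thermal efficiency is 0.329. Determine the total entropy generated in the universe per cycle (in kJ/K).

W = η·Q_H = 0.329 × 679 = 223.4 kJ, so Q_C = Q_H − W = 455.6 kJ.
Entropy balance on the reservoirs: −Q_H/T_H = -1.264 kJ/K, +Q_C/T_C = 1.494 kJ/K.
ΔS_univ = −Q_H/T_H + Q_C/T_C = 0.229 kJ/K (> 0, since η = 0.329 < η_Carnot = 0.432).

ΔS_univ ≈ 0.229 kJ/K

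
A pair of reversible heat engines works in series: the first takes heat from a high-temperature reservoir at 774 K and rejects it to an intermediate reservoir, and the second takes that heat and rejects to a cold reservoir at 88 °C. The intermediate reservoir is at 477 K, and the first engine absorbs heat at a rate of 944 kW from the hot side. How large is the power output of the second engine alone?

T_C = 88 °C → 88 + 273.15 = 361.15 K.
Heat entering the second stage: Q_m = Q_H·(T_m/T_H) = 944 × 477.00/774.00 = 582 kW.
Second-stage efficiency η₂ = 1 − T_C/T_m = 1 − 361.15/477.00 = 0.2429, so W₂ = η₂·Q_m = 141 kW.

Ẇ₂ ≈ 141 kW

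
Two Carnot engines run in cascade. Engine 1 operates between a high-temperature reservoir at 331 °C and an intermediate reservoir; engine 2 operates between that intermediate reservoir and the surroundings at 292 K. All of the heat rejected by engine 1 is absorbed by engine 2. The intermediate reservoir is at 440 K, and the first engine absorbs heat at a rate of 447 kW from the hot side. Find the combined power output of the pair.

Ẇ_total ≈ 231.0 kW

T_H = 331 °C → 331 + 273.15 = 604.15 K.
Two reversible stages in series are equivalent to a single Carnot engine between T_H and T_C, so η_total = 1 − T_C/T_H = 1 − 292.00/604.15 = 0.5167.
W_total = η_total · Q_H = 0.5167 × 447 = 231.0 kW.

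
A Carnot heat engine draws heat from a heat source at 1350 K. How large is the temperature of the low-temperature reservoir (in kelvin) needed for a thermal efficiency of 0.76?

T_C ≈ 324 K

From η = 1 − T_C/T_H, T_C = T_H·(1 − η) = 1350.00 × (1 − 0.76) = 324 K.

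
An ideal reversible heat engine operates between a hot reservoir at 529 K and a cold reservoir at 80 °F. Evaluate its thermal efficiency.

η ≈ 0.433

T_C = 80 °F → (80 − 32) × 5/9 = 26.67 °C = 299.82 K.
Carnot efficiency: η = 1 − T_C/T_H = 1 − 299.82/529.00 = 0.433.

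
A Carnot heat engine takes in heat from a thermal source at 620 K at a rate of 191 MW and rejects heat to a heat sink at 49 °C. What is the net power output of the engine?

Ẇ ≈ 91.8 MW

T_C = 49 °C → 49 + 273.15 = 322.15 K.
For a reversible engine, η = 1 − T_C/T_H = 1 − 322.15/620.00 = 0.4804.
W = η·Q_H = 0.4804 × 191 = 91.8 MW.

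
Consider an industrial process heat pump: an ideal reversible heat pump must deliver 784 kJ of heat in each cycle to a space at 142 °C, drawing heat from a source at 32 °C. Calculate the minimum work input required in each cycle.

W_in ≈ 207.7 kJ

T_H = 142 °C → 142 + 273.15 = 415.15 K.
T_C = 32 °C → 32 + 273.15 = 305.15 K.
Reversible heating COP: COP_HP = T_H/(T_H − T_C) = 415.15/110.00 = 3.7741.
W = Q_H/COP_HP = 784/3.7741 = 207.7 kJ.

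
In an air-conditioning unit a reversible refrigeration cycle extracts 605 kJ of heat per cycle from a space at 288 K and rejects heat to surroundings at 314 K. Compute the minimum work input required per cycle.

W_in ≈ 54.6 kJ

The reversible coefficient of performance is COP_R = T_C/(T_H − T_C) = 288.00/26.00 = 11.0769.
W = Q_C/COP_R = 605/11.0769 = 54.6 kJ.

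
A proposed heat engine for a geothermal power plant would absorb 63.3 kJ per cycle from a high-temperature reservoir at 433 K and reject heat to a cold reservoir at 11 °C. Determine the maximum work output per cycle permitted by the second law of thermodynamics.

T_C = 11 °C → 11 + 273.15 = 284.15 K.
By the Carnot theorem, η_max = 1 − T_C/T_H = 1 − 284.15/433.00 = 0.3438.
W_max = η_max · Q_H = 0.3438 × 63.3 = 21.8 kJ.

W_max ≈ 21.8 kJ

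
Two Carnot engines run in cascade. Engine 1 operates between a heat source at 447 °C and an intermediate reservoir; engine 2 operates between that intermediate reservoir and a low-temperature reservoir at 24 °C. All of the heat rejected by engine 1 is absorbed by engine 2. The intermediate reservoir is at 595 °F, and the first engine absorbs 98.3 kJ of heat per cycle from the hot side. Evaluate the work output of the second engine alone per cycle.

W₂ ≈ 39.42 kJ

T_H = 447 °C → 447 + 273.15 = 720.15 K.
T_C = 24 °C → 24 + 273.15 = 297.15 K.
T_m = 595 °F → (595 − 32) × 5/9 = 312.78 °C = 585.93 K.
Heat entering the second stage: Q_m = Q_H·(T_m/T_H) = 98.3 × 585.93/720.15 = 79.98 kJ.
Second-stage efficiency η₂ = 1 − T_C/T_m = 1 − 297.15/585.93 = 0.4929, so W₂ = η₂·Q_m = 39.42 kJ.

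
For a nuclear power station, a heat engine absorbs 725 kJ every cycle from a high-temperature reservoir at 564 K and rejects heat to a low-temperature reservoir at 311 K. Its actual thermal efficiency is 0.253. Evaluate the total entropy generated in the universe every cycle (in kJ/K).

W = η·Q_H = 0.253 × 725 = 183.4 kJ, so Q_C = Q_H − W = 541.6 kJ.
Entropy balance on the reservoirs: −Q_H/T_H = -1.285 kJ/K, +Q_C/T_C = 1.741 kJ/K.
ΔS_univ = −Q_H/T_H + Q_C/T_C = 0.456 kJ/K (> 0, since η = 0.253 < η_Carnot = 0.449).

ΔS_univ ≈ 0.456 kJ/K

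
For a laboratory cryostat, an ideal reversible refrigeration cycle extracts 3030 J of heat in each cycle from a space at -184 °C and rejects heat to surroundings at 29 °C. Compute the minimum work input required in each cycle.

W_in ≈ 7239 J

T_H = 29 °C → 29 + 273.15 = 302.15 K.
T_C = -184 °C → -184 + 273.15 = 89.15 K.
COP_R = T_C/(T_H − T_C) = 89.15/213.00 = 0.4185.
W = Q_C/COP_R = 3030/0.4185 = 7239 J.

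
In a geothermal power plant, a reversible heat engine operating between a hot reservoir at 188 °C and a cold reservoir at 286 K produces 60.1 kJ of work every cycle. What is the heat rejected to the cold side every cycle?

Q_C ≈ 98.1 kJ

T_H = 188 °C → 188 + 273.15 = 461.15 K.
Since the cycle is reversible, η = 1 − T_C/T_H = 1 − 286.00/461.15 = 0.3798.
Since Q_C/Q_H = T_C/T_H and Q_H = W/η, Q_C = W·T_C/(T_H − T_C) = 60.1 × 286.00/175.15 = 98.1 kJ.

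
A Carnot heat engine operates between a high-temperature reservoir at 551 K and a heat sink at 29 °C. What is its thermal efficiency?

η ≈ 0.452

T_C = 29 °C → 29 + 273.15 = 302.15 K.
For a reversible engine, η = 1 − T_C/T_H = 1 − 302.15/551.00 = 0.452.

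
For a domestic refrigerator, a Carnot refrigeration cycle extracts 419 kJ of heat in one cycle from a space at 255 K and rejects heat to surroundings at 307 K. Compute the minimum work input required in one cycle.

Carnot COP: COP_R = T_C/(T_H − T_C) = 255.00/52.00 = 4.9038.
W = Q_C/COP_R = 419/4.9038 = 85.44 kJ.

W_in ≈ 85.44 kJ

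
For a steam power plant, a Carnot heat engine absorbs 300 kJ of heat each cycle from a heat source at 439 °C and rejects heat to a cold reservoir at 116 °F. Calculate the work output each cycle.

T_H = 439 °C → 439 + 273.15 = 712.15 K.
T_C = 116 °F → (116 − 32) × 5/9 = 46.67 °C = 319.82 K.
For a reversible engine, η = 1 − T_C/T_H = 1 − 319.82/712.15 = 0.5509.
W = η·Q_H = 0.5509 × 300 = 165 kJ.

W ≈ 165 kJ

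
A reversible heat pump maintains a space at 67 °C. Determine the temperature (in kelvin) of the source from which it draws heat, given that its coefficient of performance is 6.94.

T_H = 67 °C → 67 + 273.15 = 340.15 K.
COP_HP = T_H/(T_H − T_C) ⇒ T_C = T_H·(COP_HP − 1)/COP_HP = 340.15 × (6.94 − 1)/6.94 = 291.1 K.

T_C ≈ 291.1 K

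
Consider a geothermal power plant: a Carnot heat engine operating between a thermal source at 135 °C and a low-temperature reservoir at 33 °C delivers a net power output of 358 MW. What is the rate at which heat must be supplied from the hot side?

T_H = 135 °C → 135 + 273.15 = 408.15 K.
T_C = 33 °C → 33 + 273.15 = 306.15 K.
Carnot efficiency: η = 1 − T_C/T_H = 1 − 306.15/408.15 = 0.2499.
Q_H = W/η = 358/0.2499 = 1430 MW.

Q̇_H ≈ 1430 MW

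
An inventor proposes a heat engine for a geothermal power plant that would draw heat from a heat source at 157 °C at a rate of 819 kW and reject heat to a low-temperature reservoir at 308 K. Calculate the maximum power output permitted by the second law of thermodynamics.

Ẇ_max ≈ 233 kW

T_H = 157 °C → 157 + 273.15 = 430.15 K.
The upper bound on efficiency is η_max = 1 − T_C/T_H = 1 − 308.00/430.15 = 0.2840.
W_max = η_max · Q_H = 0.2840 × 819 = 233 kW.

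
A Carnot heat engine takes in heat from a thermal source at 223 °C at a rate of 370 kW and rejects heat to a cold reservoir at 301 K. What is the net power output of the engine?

Ẇ ≈ 146 kW

T_H = 223 °C → 223 + 273.15 = 496.15 K.
Carnot efficiency: η = 1 − T_C/T_H = 1 − 301.00/496.15 = 0.3933.
W = η·Q_H = 0.3933 × 370 = 146 kW.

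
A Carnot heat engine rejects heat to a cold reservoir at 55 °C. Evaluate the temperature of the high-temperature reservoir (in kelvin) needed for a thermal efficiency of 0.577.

T_C = 55 °C → 55 + 273.15 = 328.15 K.
From η = 1 − T_C/T_H, solving for T_H gives T_H = T_C/(1 − η) = 328.15/(1 − 0.577) = 775.8 K.

T_H ≈ 775.8 K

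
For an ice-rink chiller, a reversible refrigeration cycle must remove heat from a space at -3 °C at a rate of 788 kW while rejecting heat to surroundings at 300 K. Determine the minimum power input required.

Ẇ_in ≈ 87.1 kW

T_C = -3 °C → -3 + 273.15 = 270.15 K.
Carnot COP: COP_R = T_C/(T_H − T_C) = 270.15/29.85 = 9.0503.
W = Q_C/COP_R = 788/9.0503 = 87.1 kW.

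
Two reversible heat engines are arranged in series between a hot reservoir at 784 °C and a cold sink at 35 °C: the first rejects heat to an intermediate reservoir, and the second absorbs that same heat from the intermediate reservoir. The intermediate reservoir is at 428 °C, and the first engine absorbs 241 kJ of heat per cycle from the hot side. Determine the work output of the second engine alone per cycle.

W₂ ≈ 89.59 kJ

T_H = 784 °C → 784 + 273.15 = 1057.15 K.
T_C = 35 °C → 35 + 273.15 = 308.15 K.
T_m = 428 °C → 428 + 273.15 = 701.15 K.
Heat entering the second stage: Q_m = Q_H·(T_m/T_H) = 241 × 701.15/1057.15 = 159.8 kJ.
Second-stage efficiency η₂ = 1 − T_C/T_m = 1 − 308.15/701.15 = 0.5605, so W₂ = η₂·Q_m = 89.59 kJ.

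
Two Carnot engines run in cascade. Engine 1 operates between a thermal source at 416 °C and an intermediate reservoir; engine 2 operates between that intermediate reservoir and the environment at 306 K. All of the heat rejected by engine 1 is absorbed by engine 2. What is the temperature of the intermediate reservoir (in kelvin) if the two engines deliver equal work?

T_H = 416 °C → 416 + 273.15 = 689.15 K.
For reversible stages Q_m = Q_H·(T_m/T_H). Setting W₁ = Q_H(1 − T_m/T_H) equal to W₂ = Q_m(1 − T_C/T_m) = Q_H·(T_m − T_C)/T_H gives T_H − T_m = T_m − T_C, so T_m = (T_H + T_C)/2 = (689.15 + 306.00)/2 = 498 K.

T_m ≈ 498 K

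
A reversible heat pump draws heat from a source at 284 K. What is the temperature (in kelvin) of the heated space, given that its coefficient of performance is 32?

T_H ≈ 293 K

COP_HP = T_H/(T_H − T_C) ⇒ T_H = T_C·COP_HP/(COP_HP − 1) = 284.00 × 32/(32 − 1) = 293 K.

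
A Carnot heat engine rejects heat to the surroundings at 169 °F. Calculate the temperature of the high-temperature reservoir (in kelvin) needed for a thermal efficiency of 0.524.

T_C = 169 °F → (169 − 32) × 5/9 = 76.11 °C = 349.26 K.
From η = 1 − T_C/T_H, solving for T_H gives T_H = T_C/(1 − η) = 349.26/(1 − 0.524) = 733.7 K.

T_H ≈ 733.7 K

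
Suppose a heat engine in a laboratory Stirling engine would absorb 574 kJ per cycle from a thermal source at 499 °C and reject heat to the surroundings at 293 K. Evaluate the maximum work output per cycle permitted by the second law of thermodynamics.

W_max ≈ 356.2 kJ

T_H = 499 °C → 499 + 273.15 = 772.15 K.
By the Carnot theorem, η_max = 1 − T_C/T_H = 1 − 293.00/772.15 = 0.6205.
W_max = η_max · Q_H = 0.6205 × 574 = 356.2 kJ.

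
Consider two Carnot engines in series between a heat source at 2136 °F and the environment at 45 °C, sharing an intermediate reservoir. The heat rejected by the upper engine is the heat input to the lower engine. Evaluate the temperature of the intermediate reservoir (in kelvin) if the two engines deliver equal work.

T_H = 2136 °F → (2136 − 32) × 5/9 = 1168.89 °C = 1442.04 K.
T_C = 45 °C → 45 + 273.15 = 318.15 K.
For reversible stages Q_m = Q_H·(T_m/T_H). Setting W₁ = Q_H(1 − T_m/T_H) equal to W₂ = Q_m(1 − T_C/T_m) = Q_H·(T_m − T_C)/T_H gives T_H − T_m = T_m − T_C, so T_m = (T_H + T_C)/2 = (1442.04 + 318.15)/2 = 880 K.

T_m ≈ 880 K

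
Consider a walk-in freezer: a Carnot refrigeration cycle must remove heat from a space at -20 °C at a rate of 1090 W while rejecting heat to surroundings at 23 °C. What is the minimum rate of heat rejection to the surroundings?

T_H = 23 °C → 23 + 273.15 = 296.15 K.
T_C = -20 °C → -20 + 273.15 = 253.15 K.
For a reversible cycle Q_H/Q_C = T_H/T_C, so Q_H = Q_C·T_H/T_C = 1090 × 296.15/253.15 = 1280 W.

Q̇_H ≈ 1280 W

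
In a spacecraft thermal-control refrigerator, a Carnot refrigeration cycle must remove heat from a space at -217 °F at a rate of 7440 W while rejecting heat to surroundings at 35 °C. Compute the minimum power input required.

T_H = 35 °C → 35 + 273.15 = 308.15 K.
T_C = -217 °F → (-217 − 32) × 5/9 = -138.33 °C = 134.82 K.
Carnot COP: COP_R = T_C/(T_H − T_C) = 134.82/173.33 = 0.7778.
W = Q_C/COP_R = 7440/0.7778 = 9570 W.

Ẇ_in ≈ 9570 W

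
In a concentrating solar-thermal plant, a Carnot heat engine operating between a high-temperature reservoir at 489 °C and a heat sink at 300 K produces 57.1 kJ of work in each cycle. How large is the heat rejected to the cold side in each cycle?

T_H = 489 °C → 489 + 273.15 = 762.15 K.
The Carnot efficiency is η = 1 − T_C/T_H = 1 − 300.00/762.15 = 0.6064.
Since Q_C/Q_H = T_C/T_H and Q_H = W/η, Q_C = W·T_C/(T_H − T_C) = 57.1 × 300.00/462.15 = 37.1 kJ.

Q_C ≈ 37.1 kJ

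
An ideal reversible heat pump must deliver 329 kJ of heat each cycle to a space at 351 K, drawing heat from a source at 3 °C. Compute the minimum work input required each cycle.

T_C = 3 °C → 3 + 273.15 = 276.15 K.
Reversible heating COP: COP_HP = T_H/(T_H − T_C) = 351.00/74.85 = 4.6894.
W = Q_H/COP_HP = 329/4.6894 = 70.16 kJ.

W_in ≈ 70.16 kJ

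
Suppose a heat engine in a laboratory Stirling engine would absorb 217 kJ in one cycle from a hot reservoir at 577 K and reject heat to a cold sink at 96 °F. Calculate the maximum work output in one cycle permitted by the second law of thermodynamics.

T_C = 96 °F → (96 − 32) × 5/9 = 35.56 °C = 308.71 K.
No engine can exceed the Carnot limit: η_max = 1 − T_C/T_H = 1 − 308.71/577.00 = 0.4650.
W_max = η_max · Q_H = 0.4650 × 217 = 101 kJ.

W_max ≈ 101 kJ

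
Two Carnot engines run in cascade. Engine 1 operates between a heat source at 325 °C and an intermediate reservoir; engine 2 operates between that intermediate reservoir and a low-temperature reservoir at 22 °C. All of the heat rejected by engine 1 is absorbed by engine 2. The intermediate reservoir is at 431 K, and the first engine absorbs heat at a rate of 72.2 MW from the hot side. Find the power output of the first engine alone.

T_H = 325 °C → 325 + 273.15 = 598.15 K.
T_C = 22 °C → 22 + 273.15 = 295.15 K.
First-stage efficiency η₁ = 1 − T_m/T_H = 1 − 431.00/598.15 = 0.2794.
W₁ = η₁·Q_H = 0.2794 × 72.2 = 20.2 MW.

Ẇ₁ ≈ 20.2 MW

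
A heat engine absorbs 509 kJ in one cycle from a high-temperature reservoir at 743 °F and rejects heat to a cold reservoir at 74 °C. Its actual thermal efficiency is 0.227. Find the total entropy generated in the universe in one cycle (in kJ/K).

ΔS_univ ≈ 0.372 kJ/K

T_H = 743 °F → (743 − 32) × 5/9 = 395.00 °C = 668.15 K.
T_C = 74 °C → 74 + 273.15 = 347.15 K.
W = η·Q_H = 0.227 × 509 = 115.5 kJ, so Q_C = Q_H − W = 393.5 kJ.
Reservoir entropy changes: ΔS_H = −Q_H/T_H = −509/668.15 = -0.7618 kJ/K and ΔS_C = +Q_C/T_C = 393.5/347.15 = 1.133 kJ/K.
ΔS_univ = −Q_H/T_H + Q_C/T_C = 0.372 kJ/K (> 0, since η = 0.227 < η_Carnot = 0.480).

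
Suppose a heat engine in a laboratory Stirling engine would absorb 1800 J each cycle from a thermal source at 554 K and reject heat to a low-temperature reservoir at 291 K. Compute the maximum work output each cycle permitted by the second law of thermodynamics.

No engine can exceed the Carnot limit: η_max = 1 − T_C/T_H = 1 − 291.00/554.00 = 0.4747.
W_max = η_max · Q_H = 0.4747 × 1800 = 855 J.

W_max ≈ 855 J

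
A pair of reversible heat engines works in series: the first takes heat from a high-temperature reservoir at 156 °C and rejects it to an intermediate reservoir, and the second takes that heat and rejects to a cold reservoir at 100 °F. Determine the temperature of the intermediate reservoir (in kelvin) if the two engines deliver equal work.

T_H = 156 °C → 156 + 273.15 = 429.15 K.
T_C = 100 °F → (100 − 32) × 5/9 = 37.78 °C = 310.93 K.
For reversible stages Q_m = Q_H·(T_m/T_H). Setting W₁ = Q_H(1 − T_m/T_H) equal to W₂ = Q_m(1 − T_C/T_m) = Q_H·(T_m − T_C)/T_H gives T_H − T_m = T_m − T_C, so T_m = (T_H + T_C)/2 = (429.15 + 310.93)/2 = 370 K.

T_m ≈ 370 K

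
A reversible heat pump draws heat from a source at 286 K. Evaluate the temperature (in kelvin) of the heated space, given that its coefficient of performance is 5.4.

T_H ≈ 351 K

COP_HP = T_H/(T_H − T_C) ⇒ T_H = T_C·COP_HP/(COP_HP − 1) = 286.00 × 5.4/(5.4 − 1) = 351 K.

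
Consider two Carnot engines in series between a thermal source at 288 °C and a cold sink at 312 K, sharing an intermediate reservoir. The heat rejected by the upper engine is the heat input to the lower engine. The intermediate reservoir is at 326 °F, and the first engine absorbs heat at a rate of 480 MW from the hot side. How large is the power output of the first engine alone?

Ẇ₁ ≈ 106.6 MW

T_H = 288 °C → 288 + 273.15 = 561.15 K.
T_m = 326 °F → (326 − 32) × 5/9 = 163.33 °C = 436.48 K.
First-stage efficiency η₁ = 1 − T_m/T_H = 1 − 436.48/561.15 = 0.2222.
W₁ = η₁·Q_H = 0.2222 × 480 = 106.6 MW.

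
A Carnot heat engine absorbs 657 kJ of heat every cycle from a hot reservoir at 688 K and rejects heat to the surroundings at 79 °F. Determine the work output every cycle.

W ≈ 371.2 kJ

T_C = 79 °F → (79 − 32) × 5/9 = 26.11 °C = 299.26 K.
η_rev = 1 − T_C/T_H = 1 − 299.26/688.00 = 0.5650.
W = η·Q_H = 0.5650 × 657 = 371.2 kJ.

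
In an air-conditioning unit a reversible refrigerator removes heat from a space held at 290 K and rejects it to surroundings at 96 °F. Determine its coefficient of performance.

COP_R ≈ 15.5

T_H = 96 °F → (96 − 32) × 5/9 = 35.56 °C = 308.71 K.
The reversible coefficient of performance is COP_R = T_C/(T_H − T_C) = 290.00/(308.71 − 290.00) = 15.5.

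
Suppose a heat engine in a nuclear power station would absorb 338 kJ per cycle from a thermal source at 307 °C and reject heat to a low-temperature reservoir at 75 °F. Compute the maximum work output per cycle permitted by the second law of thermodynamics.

T_H = 307 °C → 307 + 273.15 = 580.15 K.
T_C = 75 °F → (75 − 32) × 5/9 = 23.89 °C = 297.04 K.
The second-law ceiling is the Carnot efficiency, η_max = 1 − T_C/T_H = 1 − 297.04/580.15 = 0.4880.
W_max = η_max · Q_H = 0.4880 × 338 = 164.9 kJ.

W_max ≈ 164.9 kJ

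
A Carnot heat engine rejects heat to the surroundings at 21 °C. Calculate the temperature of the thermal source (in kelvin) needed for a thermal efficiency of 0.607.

T_C = 21 °C → 21 + 273.15 = 294.15 K.
From η = 1 − T_C/T_H, solving for T_H gives T_H = T_C/(1 − η) = 294.15/(1 − 0.607) = 748 K.

T_H ≈ 748 K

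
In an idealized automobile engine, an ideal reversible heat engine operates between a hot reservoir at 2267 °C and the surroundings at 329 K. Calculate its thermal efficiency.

T_H = 2267 °C → 2267 + 273.15 = 2540.15 K.
The Carnot efficiency is η = 1 − T_C/T_H = 1 − 329.00/2540.15 = 0.8705.

η ≈ 0.8705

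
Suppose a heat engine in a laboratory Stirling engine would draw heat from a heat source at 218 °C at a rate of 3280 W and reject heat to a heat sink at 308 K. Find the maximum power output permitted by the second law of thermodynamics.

T_H = 218 °C → 218 + 273.15 = 491.15 K.
The second-law ceiling is the Carnot efficiency, η_max = 1 − T_C/T_H = 1 − 308.00/491.15 = 0.3729.
W_max = η_max · Q_H = 0.3729 × 3280 = 1220 W.

Ẇ_max ≈ 1220 W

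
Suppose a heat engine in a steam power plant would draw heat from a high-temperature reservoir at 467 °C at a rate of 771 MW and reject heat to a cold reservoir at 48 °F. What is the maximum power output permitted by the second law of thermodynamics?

T_H = 467 °C → 467 + 273.15 = 740.15 K.
T_C = 48 °F → (48 − 32) × 5/9 = 8.89 °C = 282.04 K.
By the Carnot theorem, η_max = 1 − T_C/T_H = 1 − 282.04/740.15 = 0.6189.
W_max = η_max · Q_H = 0.6189 × 771 = 477 MW.

Ẇ_max ≈ 477 MW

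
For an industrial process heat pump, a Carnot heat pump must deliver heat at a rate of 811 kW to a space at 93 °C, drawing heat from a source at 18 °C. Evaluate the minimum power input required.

Ẇ_in ≈ 166 kW

T_H = 93 °C → 93 + 273.15 = 366.15 K.
T_C = 18 °C → 18 + 273.15 = 291.15 K.
Reversible heating COP: COP_HP = T_H/(T_H − T_C) = 366.15/75.00 = 4.8820.
W = Q_H/COP_HP = 811/4.8820 = 166 kW.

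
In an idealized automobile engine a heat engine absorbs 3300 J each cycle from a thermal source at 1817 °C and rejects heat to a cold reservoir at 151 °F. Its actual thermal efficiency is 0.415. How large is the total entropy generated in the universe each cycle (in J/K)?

T_H = 1817 °C → 1817 + 273.15 = 2090.15 K.
T_C = 151 °F → (151 − 32) × 5/9 = 66.11 °C = 339.26 K.
W = η·Q_H = 0.415 × 3300 = 1370 J, so Q_C = Q_H − W = 1930 J.
Reservoir entropy changes: ΔS_H = −Q_H/T_H = −3300/2090.15 = -1.579 J/K and ΔS_C = +Q_C/T_C = 1930/339.26 = 5.690 J/K.
ΔS_univ = −Q_H/T_H + Q_C/T_C = 4.11 J/K (> 0, since η = 0.415 < η_Carnot = 0.838).

ΔS_univ ≈ 4.11 J/K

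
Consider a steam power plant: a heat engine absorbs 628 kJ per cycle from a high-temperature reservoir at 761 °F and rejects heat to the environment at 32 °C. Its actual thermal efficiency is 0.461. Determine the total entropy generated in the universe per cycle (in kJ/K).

ΔS_univ ≈ 0.1832 kJ/K

T_H = 761 °F → (761 − 32) × 5/9 = 405.00 °C = 678.15 K.
T_C = 32 °C → 32 + 273.15 = 305.15 K.
W = η·Q_H = 0.461 × 628 = 289.5 kJ, so Q_C = Q_H − W = 338.5 kJ.
Entropy balance on the reservoirs: −Q_H/T_H = -0.9260 kJ/K, +Q_C/T_C = 1.109 kJ/K.
ΔS_univ = −Q_H/T_H + Q_C/T_C = 0.1832 kJ/K (> 0, since η = 0.461 < η_Carnot = 0.550).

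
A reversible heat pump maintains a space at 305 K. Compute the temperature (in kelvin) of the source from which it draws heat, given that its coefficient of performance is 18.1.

COP_HP = T_H/(T_H − T_C) ⇒ T_C = T_H·(COP_HP − 1)/COP_HP = 305.00 × (18.1 − 1)/18.1 = 288.1 K.

T_C ≈ 288.1 K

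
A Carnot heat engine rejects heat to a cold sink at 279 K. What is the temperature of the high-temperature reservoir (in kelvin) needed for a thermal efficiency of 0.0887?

T_H ≈ 306 K

From η = 1 − T_C/T_H, solving for T_H gives T_H = T_C/(1 − η) = 279.00/(1 − 0.0887) = 306 K.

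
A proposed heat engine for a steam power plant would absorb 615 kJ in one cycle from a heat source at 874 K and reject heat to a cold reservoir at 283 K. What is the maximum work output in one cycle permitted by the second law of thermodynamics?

W_max ≈ 415.9 kJ

The second-law ceiling is the Carnot efficiency, η_max = 1 − T_C/T_H = 1 − 283.00/874.00 = 0.6762.
W_max = η_max · Q_H = 0.6762 × 615 = 415.9 kJ.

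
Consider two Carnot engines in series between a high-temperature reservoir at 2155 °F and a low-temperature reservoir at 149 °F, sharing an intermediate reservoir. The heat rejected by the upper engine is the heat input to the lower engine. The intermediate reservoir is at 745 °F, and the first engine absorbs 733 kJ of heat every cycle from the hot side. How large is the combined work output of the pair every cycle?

W_total ≈ 562 kJ

T_H = 2155 °F → (2155 − 32) × 5/9 = 1179.44 °C = 1452.59 K.
T_C = 149 °F → (149 − 32) × 5/9 = 65.00 °C = 338.15 K.
Two reversible stages in series are equivalent to a single Carnot engine between T_H and T_C, so η_total = 1 − T_C/T_H = 1 − 338.15/1452.59 = 0.7672.
W_total = η_total · Q_H = 0.7672 × 733 = 562 kJ.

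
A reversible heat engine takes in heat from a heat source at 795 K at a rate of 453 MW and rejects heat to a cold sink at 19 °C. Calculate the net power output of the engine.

T_C = 19 °C → 19 + 273.15 = 292.15 K.
η_rev = 1 − T_C/T_H = 1 − 292.15/795.00 = 0.6325.
W = η·Q_H = 0.6325 × 453 = 287 MW.

Ẇ ≈ 287 MW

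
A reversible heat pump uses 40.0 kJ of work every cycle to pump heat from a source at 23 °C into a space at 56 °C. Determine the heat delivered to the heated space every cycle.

T_H = 56 °C → 56 + 273.15 = 329.15 K.
T_C = 23 °C → 23 + 273.15 = 296.15 K.
COP_HP = T_H/(T_H − T_C) = 329.15/33.00 = 9.9742.
Q_H = COP_HP · W = 9.9742 × 40.0 = 399 kJ.

Q_H ≈ 399 kJ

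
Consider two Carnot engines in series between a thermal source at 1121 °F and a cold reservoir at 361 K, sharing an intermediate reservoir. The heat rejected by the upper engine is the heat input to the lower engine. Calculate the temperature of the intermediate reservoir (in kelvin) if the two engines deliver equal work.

T_m ≈ 620 K

T_H = 1121 °F → (1121 − 32) × 5/9 = 605.00 °C = 878.15 K.
For reversible stages Q_m = Q_H·(T_m/T_H). Setting W₁ = Q_H(1 − T_m/T_H) equal to W₂ = Q_m(1 − T_C/T_m) = Q_H·(T_m − T_C)/T_H gives T_H − T_m = T_m − T_C, so T_m = (T_H + T_C)/2 = (878.15 + 361.00)/2 = 620 K.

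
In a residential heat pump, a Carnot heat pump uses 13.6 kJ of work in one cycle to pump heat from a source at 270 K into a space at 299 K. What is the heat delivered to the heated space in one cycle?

Q_H ≈ 140 kJ

COP_HP = T_H/(T_H − T_C) = 299.00/29.00 = 10.3103.
Q_H = COP_HP · W = 10.3103 × 13.6 = 140 kJ.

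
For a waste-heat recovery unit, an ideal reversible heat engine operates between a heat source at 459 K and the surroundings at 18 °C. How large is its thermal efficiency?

T_C = 18 °C → 18 + 273.15 = 291.15 K.
Carnot efficiency: η = 1 − T_C/T_H = 1 − 291.15/459.00 = 0.3657.

η ≈ 0.3657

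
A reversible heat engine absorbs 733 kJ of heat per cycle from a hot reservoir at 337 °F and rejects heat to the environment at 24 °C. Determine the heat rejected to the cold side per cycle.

Q_C ≈ 492 kJ

T_H = 337 °F → (337 − 32) × 5/9 = 169.44 °C = 442.59 K.
T_C = 24 °C → 24 + 273.15 = 297.15 K.
The Carnot efficiency is η = 1 − T_C/T_H = 1 − 297.15/442.59 = 0.3286.
For a reversible cycle Q_C/Q_H = T_C/T_H, so Q_C = 733 × 297.15/442.59 = 492 kJ.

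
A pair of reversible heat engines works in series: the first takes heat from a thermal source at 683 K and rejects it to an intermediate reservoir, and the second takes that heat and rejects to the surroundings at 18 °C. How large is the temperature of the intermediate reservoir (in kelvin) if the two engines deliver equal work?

T_C = 18 °C → 18 + 273.15 = 291.15 K.
For reversible stages Q_m = Q_H·(T_m/T_H). Setting W₁ = Q_H(1 − T_m/T_H) equal to W₂ = Q_m(1 − T_C/T_m) = Q_H·(T_m − T_C)/T_H gives T_H − T_m = T_m − T_C, so T_m = (T_H + T_C)/2 = (683.00 + 291.15)/2 = 487.1 K.

T_m ≈ 487.1 K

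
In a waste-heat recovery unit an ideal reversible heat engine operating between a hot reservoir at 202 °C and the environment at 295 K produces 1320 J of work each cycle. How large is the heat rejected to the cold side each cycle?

Q_C ≈ 2160 J

T_H = 202 °C → 202 + 273.15 = 475.15 K.
The Carnot efficiency is η = 1 − T_C/T_H = 1 − 295.00/475.15 = 0.3791.
Since Q_C/Q_H = T_C/T_H and Q_H = W/η, Q_C = W·T_C/(T_H − T_C) = 1320 × 295.00/180.15 = 2160 J.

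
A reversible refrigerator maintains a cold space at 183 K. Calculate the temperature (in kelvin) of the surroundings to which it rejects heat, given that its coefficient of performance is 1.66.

COP_R = T_C/(T_H − T_C) ⇒ T_H = T_C·(1 + 1/COP_R) = 183.00 × (1 + 1/1.66) = 293 K.

T_H ≈ 293 K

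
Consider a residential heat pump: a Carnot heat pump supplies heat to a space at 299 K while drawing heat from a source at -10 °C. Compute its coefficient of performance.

COP_HP ≈ 8.34

T_C = -10 °C → -10 + 273.15 = 263.15 K.
Reversible heating COP: COP_HP = T_H/(T_H − T_C) = 299.00/(299.00 − 263.15) = 8.34.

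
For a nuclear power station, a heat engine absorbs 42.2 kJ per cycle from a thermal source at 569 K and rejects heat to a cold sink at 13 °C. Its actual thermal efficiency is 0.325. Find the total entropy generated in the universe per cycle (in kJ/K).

ΔS_univ ≈ 0.02538 kJ/K

T_C = 13 °C → 13 + 273.15 = 286.15 K.
W = η·Q_H = 0.325 × 42.2 = 13.72 kJ, so Q_C = Q_H − W = 28.48 kJ.
Entropy balance on the reservoirs: −Q_H/T_H = -0.07417 kJ/K, +Q_C/T_C = 0.09955 kJ/K.
ΔS_univ = −Q_H/T_H + Q_C/T_C = 0.02538 kJ/K (> 0, since η = 0.325 < η_Carnot = 0.497).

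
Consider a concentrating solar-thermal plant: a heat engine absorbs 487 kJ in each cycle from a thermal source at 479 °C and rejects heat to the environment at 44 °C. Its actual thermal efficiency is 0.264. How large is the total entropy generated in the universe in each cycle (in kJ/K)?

T_H = 479 °C → 479 + 273.15 = 752.15 K.
T_C = 44 °C → 44 + 273.15 = 317.15 K.
W = η·Q_H = 0.264 × 487 = 128.6 kJ, so Q_C = Q_H − W = 358.4 kJ.
Entropy balance on the reservoirs: −Q_H/T_H = -0.6475 kJ/K, +Q_C/T_C = 1.130 kJ/K.
ΔS_univ = −Q_H/T_H + Q_C/T_C = 0.483 kJ/K (> 0, since η = 0.264 < η_Carnot = 0.578).

ΔS_univ ≈ 0.483 kJ/K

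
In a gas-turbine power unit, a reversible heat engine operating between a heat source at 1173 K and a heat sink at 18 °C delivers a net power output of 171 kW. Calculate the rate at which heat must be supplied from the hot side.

T_C = 18 °C → 18 + 273.15 = 291.15 K.
Since the cycle is reversible, η = 1 − T_C/T_H = 1 − 291.15/1173.00 = 0.7518.
Q_H = W/η = 171/0.7518 = 227 kW.

Q̇_H ≈ 227 kW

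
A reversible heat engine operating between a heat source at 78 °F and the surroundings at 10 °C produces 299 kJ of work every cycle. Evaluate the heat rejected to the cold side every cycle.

T_H = 78 °F → (78 − 32) × 5/9 = 25.56 °C = 298.71 K.
T_C = 10 °C → 10 + 273.15 = 283.15 K.
For a reversible engine, η = 1 − T_C/T_H = 1 − 283.15/298.71 = 0.0521.
Since Q_C/Q_H = T_C/T_H and Q_H = W/η, Q_C = W·T_C/(T_H − T_C) = 299 × 283.15/15.56 = 5443 kJ.

Q_C ≈ 5443 kJ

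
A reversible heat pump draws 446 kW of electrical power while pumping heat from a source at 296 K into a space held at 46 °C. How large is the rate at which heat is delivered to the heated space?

Q̇_H ≈ 6149 kW

T_H = 46 °C → 46 + 273.15 = 319.15 K.
COP_HP = T_H/(T_H − T_C) = 319.15/23.15 = 13.7862.
Q_H = COP_HP · W = 13.7862 × 446 = 6149 kW.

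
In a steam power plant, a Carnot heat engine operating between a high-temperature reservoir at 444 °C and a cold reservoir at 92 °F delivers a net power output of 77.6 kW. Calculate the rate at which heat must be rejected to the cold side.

T_H = 444 °C → 444 + 273.15 = 717.15 K.
T_C = 92 °F → (92 − 32) × 5/9 = 33.33 °C = 306.48 K.
Carnot efficiency: η = 1 − T_C/T_H = 1 − 306.48/717.15 = 0.5726.
Since Q_C/Q_H = T_C/T_H and Q_H = W/η, Q_C = W·T_C/(T_H − T_C) = 77.6 × 306.48/410.67 = 57.91 kW.

Q̇_C ≈ 57.91 kW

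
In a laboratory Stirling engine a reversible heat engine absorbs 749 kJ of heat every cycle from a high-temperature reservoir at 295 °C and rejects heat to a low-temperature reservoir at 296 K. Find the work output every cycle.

W ≈ 358.8 kJ

T_H = 295 °C → 295 + 273.15 = 568.15 K.
η_rev = 1 − T_C/T_H = 1 − 296.00/568.15 = 0.4790.
W = η·Q_H = 0.4790 × 749 = 358.8 kJ.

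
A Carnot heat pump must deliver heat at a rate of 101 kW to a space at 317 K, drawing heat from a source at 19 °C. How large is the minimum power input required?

Ẇ_in ≈ 7.92 kW

T_C = 19 °C → 19 + 273.15 = 292.15 K.
COP_HP = T_H/(T_H − T_C) = 317.00/24.85 = 12.7565.
W = Q_H/COP_HP = 101/12.7565 = 7.92 kW.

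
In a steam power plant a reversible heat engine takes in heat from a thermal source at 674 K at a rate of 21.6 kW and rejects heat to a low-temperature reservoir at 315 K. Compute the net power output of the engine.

Ẇ ≈ 11.51 kW

For a reversible engine, η = 1 − T_C/T_H = 1 − 315.00/674.00 = 0.5326.
W = η·Q_H = 0.5326 × 21.6 = 11.51 kW.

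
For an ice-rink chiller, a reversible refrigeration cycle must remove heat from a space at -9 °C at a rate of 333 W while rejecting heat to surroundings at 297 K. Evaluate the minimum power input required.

T_C = -9 °C → -9 + 273.15 = 264.15 K.
COP_R = T_C/(T_H − T_C) = 264.15/32.85 = 8.0411.
W = Q_C/COP_R = 333/8.0411 = 41.4 W.

Ẇ_in ≈ 41.4 W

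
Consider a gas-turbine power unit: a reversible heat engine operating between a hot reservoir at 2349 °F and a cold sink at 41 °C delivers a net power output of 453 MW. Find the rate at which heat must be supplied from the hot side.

T_H = 2349 °F → (2349 − 32) × 5/9 = 1287.22 °C = 1560.37 K.
T_C = 41 °C → 41 + 273.15 = 314.15 K.
For a reversible engine, η = 1 − T_C/T_H = 1 − 314.15/1560.37 = 0.7987.
Q_H = W/η = 453/0.7987 = 567.2 MW.

Q̇_H ≈ 567.2 MW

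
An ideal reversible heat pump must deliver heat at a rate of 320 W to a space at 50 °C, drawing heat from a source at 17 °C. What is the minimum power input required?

Ẇ_in ≈ 32.7 W

T_H = 50 °C → 50 + 273.15 = 323.15 K.
T_C = 17 °C → 17 + 273.15 = 290.15 K.
Reversible heating COP: COP_HP = T_H/(T_H − T_C) = 323.15/33.00 = 9.7924.
W = Q_H/COP_HP = 320/9.7924 = 32.7 W.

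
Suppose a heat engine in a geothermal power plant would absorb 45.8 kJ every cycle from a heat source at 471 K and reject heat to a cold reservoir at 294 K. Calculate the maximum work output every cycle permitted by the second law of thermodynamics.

W_max ≈ 17.21 kJ

The upper bound on efficiency is η_max = 1 − T_C/T_H = 1 − 294.00/471.00 = 0.3758.
W_max = η_max · Q_H = 0.3758 × 45.8 = 17.21 kJ.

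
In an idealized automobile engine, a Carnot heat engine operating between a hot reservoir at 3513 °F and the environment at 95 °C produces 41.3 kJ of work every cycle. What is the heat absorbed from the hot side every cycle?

Q_H ≈ 49.57 kJ

T_H = 3513 °F → (3513 − 32) × 5/9 = 1933.89 °C = 2207.04 K.
T_C = 95 °C → 95 + 273.15 = 368.15 K.
For a reversible engine, η = 1 − T_C/T_H = 1 − 368.15/2207.04 = 0.8332.
Q_H = W/η = 41.3/0.8332 = 49.57 kJ.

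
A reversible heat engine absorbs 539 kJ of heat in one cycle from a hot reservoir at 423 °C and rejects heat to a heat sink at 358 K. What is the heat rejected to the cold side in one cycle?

Q_C ≈ 277 kJ

T_H = 423 °C → 423 + 273.15 = 696.15 K.
η_rev = 1 − T_C/T_H = 1 − 358.00/696.15 = 0.4857.
For a reversible cycle Q_C/Q_H = T_C/T_H, so Q_C = 539 × 358.00/696.15 = 277 kJ.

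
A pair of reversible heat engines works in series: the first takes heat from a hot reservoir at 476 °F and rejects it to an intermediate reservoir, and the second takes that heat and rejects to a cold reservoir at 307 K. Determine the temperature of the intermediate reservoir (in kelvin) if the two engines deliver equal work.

T_H = 476 °F → (476 − 32) × 5/9 = 246.67 °C = 519.82 K.
For reversible stages Q_m = Q_H·(T_m/T_H). Setting W₁ = Q_H(1 − T_m/T_H) equal to W₂ = Q_m(1 − T_C/T_m) = Q_H·(T_m − T_C)/T_H gives T_H − T_m = T_m − T_C, so T_m = (T_H + T_C)/2 = (519.82 + 307.00)/2 = 413.4 K.

T_m ≈ 413.4 K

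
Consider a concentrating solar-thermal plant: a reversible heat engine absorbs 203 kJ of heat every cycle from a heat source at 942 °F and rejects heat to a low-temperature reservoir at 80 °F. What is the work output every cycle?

W ≈ 124.8 kJ

T_H = 942 °F → (942 − 32) × 5/9 = 505.56 °C = 778.71 K.
T_C = 80 °F → (80 − 32) × 5/9 = 26.67 °C = 299.82 K.
The Carnot efficiency is η = 1 − T_C/T_H = 1 − 299.82/778.71 = 0.6150.
W = η·Q_H = 0.6150 × 203 = 124.8 kJ.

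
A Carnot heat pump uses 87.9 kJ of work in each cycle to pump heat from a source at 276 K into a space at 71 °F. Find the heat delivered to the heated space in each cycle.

T_H = 71 °F → (71 − 32) × 5/9 = 21.67 °C = 294.82 K.
The Carnot heat-pump COP is COP_HP = T_H/(T_H − T_C) = 294.82/18.82 = 15.6678.
Q_H = COP_HP · W = 15.6678 × 87.9 = 1380 kJ.

Q_H ≈ 1380 kJ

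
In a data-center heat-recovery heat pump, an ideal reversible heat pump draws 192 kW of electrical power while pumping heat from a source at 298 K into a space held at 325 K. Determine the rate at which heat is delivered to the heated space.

Reversible heating COP: COP_HP = T_H/(T_H − T_C) = 325.00/27.00 = 12.0370.
Q_H = COP_HP · W = 12.0370 × 192 = 2310 kW.

Q̇_H ≈ 2310 kW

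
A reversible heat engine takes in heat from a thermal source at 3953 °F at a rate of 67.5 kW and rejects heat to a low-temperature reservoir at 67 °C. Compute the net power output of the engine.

Ẇ ≈ 58.1 kW

T_H = 3953 °F → (3953 − 32) × 5/9 = 2178.33 °C = 2451.48 K.
T_C = 67 °C → 67 + 273.15 = 340.15 K.
For a reversible engine, η = 1 − T_C/T_H = 1 − 340.15/2451.48 = 0.8612.
W = η·Q_H = 0.8612 × 67.5 = 58.1 kW.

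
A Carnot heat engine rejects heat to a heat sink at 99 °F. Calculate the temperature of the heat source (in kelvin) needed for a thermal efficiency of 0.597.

T_H ≈ 770.2 K

T_C = 99 °F → (99 − 32) × 5/9 = 37.22 °C = 310.37 K.
From η = 1 − T_C/T_H, solving for T_H gives T_H = T_C/(1 − η) = 310.37/(1 − 0.597) = 770.2 K.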